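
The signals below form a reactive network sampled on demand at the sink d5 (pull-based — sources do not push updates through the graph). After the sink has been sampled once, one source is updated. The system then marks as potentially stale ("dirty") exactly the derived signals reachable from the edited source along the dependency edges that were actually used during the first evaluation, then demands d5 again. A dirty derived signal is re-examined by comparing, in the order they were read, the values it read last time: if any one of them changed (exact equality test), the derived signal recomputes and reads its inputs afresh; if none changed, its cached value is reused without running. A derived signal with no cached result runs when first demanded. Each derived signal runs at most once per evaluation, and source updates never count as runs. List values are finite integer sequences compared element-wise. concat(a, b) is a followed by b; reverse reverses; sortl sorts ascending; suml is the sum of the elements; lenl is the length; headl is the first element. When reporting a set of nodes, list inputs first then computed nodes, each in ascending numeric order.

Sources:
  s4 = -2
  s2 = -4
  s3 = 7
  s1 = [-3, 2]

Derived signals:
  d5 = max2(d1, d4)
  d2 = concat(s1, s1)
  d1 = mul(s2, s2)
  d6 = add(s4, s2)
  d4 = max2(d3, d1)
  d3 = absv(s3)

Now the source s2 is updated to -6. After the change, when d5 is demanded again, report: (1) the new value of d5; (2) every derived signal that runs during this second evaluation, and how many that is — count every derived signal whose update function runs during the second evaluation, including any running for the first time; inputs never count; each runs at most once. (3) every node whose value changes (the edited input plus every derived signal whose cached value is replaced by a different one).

Initial pass — values computed on the first demand:
  d1 = mul(-4, -4) = 16
  d3 = absv(7) = 7
  d4 = max2(7, 16) = 16
  d5 = max2(16, 16) = 16

Second demand — change propagation:
  d1: re-runs because s2 -4->-6; s2 -4->-6; new result 36.
  d4: re-runs because d1 16->36; new result 36.
  d5: re-runs because d1 16->36; d4 16->36; new result 36.

d5 now evaluates to 36.
Run set: d1, d4, d5 (3 run).
Changed values: s2, d1, d4, d5.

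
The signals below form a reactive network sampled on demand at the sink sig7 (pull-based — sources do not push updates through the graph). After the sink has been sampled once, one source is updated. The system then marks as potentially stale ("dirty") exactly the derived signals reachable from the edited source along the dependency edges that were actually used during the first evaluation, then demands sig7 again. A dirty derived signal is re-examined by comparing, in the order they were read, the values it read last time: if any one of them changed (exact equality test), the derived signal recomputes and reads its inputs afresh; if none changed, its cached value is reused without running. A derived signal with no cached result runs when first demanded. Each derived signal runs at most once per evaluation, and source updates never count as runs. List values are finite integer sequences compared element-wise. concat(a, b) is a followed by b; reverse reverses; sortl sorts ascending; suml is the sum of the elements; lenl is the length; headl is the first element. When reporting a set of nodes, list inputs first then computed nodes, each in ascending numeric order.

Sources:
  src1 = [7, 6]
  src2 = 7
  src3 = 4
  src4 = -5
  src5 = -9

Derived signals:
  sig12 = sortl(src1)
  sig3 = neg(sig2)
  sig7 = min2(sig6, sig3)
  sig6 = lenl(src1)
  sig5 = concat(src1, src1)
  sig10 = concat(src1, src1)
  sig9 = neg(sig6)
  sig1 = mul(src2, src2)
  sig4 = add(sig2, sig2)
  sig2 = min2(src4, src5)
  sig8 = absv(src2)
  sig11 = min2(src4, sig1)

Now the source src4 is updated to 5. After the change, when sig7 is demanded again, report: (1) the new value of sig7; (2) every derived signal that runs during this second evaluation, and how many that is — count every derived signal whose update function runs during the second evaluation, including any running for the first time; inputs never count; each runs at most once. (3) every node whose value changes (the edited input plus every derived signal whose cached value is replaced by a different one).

Initial pass — values computed on the first demand:
  sig2 = min2(-5, -9) = -9
  sig3 = neg(-9) = 9
  sig6 = lenl([7, 6]) = 2
  sig7 = min2(2, 9) = 2

Second demand — change propagation:
  sig2: re-runs because src4 -5->5; new result -9 (unchanged).
  sig3: re-examined; everything it read last time is the same (sig2 unchanged) — cache 9 kept, no run.
  sig7: re-examined; everything it read last time is the same (sig6 unchanged, sig3 unchanged) — cache 2 kept, no run.

The important point: sig2 recomputes to an identical value, and the output ends up unchanged.

sig7 now evaluates to 2.
Run set: sig2 (1 run).
Changed values: src4.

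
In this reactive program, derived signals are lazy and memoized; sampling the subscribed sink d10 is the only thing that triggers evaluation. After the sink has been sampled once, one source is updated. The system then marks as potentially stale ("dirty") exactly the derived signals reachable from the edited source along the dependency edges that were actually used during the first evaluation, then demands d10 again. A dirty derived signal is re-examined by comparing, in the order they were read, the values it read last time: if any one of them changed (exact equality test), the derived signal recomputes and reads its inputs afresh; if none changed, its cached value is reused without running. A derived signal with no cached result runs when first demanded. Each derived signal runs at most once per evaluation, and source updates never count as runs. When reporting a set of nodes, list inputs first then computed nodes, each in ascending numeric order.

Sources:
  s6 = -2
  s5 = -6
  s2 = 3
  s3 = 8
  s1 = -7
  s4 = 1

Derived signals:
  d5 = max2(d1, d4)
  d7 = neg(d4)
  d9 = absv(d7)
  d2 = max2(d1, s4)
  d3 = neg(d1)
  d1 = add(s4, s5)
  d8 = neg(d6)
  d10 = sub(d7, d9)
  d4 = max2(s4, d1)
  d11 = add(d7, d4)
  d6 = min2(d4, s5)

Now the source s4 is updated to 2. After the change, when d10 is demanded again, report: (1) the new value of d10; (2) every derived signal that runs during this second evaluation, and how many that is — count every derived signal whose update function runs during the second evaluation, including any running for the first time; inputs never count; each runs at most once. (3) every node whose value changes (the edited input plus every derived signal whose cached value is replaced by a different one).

Demanding d10 again yields -4.
5 derived signals run: d1, d4, d7, d9, d10.
The nodes whose values change: s4, d1, d4, d7, d9, d10.

First demand of the output computes:
  d1 = add(1, -6) = -5
  d4 = max2(1, -5) = 1
  d7 = neg(1) = -1
  d9 = absv(-1) = 1
  d10 = sub(-1, 1) = -2

After the edit, cleaning proceeds:
  d1: a read changed (s4 1->2) — executes, giving -4.
  d4: a read changed (s4 1->2; d1 -5->-4) — executes, giving 2.
  d7: a read changed (d4 1->2) — executes, giving -2.
  d9: a read changed (d7 -1->-2) — executes, giving 2.
  d10: a read changed (d7 -1->-2; d9 1->2) — executes, giving -4.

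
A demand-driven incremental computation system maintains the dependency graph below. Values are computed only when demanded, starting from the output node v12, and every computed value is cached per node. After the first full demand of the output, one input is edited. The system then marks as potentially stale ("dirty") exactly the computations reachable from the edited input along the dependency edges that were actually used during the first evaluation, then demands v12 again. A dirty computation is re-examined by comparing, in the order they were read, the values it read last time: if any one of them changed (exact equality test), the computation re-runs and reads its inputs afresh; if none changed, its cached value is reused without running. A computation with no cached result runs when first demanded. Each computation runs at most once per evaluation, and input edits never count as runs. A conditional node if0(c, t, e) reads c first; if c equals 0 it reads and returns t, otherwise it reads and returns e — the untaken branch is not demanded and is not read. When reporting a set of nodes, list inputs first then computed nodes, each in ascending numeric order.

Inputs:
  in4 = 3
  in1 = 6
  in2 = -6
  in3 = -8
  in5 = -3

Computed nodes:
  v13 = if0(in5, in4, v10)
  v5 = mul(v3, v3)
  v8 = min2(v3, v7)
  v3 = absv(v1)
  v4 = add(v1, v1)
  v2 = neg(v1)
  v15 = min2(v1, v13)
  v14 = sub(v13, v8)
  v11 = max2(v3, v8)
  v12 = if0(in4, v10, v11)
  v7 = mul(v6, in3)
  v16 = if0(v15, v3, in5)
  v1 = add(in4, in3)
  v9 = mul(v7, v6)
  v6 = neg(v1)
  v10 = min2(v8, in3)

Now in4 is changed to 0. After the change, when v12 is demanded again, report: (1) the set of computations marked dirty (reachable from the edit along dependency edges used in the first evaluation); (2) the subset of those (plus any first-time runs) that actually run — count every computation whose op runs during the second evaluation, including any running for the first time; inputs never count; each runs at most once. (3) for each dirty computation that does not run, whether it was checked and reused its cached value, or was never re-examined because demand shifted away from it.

First evaluation (everything demanded from the output):
  v1 = add(3, -8) = -5
  v3 = absv(-5) = 5
  v6 = neg(-5) = 5
  v7 = mul(5, -8) = -40
  v8 = min2(5, -40) = -40
  v11 = max2(5, -40) = 5
  v12 = if0(in4=3 -> else branch v11) = 5

Propagation after the edit:
  v1: runs — in4 3->0; result -8.
  v3: runs — v1 -5->-8; result 8.
  v6: runs — v1 -5->-8; result 8.
  v7: runs — v6 5->8; result -64.
  v8: runs — v3 5->8; v7 -40->-64; result -64.
  v10: demanded for the first time — runs, produces -64.
  v11: marked dirty but never re-examined — demand shifted away from it.
  v12: runs — in4 3->0; result -64.

Key observation: a condition flipped, so demand moved to the other branch — v11 is never re-examined.

Marked dirty: v1, v3, v6, v7, v8, v11, v12.
Computations that run: v1, v3, v6, v7, v8, v10, v12 — 7 in total.
Never re-examined (demand shifted away): v11.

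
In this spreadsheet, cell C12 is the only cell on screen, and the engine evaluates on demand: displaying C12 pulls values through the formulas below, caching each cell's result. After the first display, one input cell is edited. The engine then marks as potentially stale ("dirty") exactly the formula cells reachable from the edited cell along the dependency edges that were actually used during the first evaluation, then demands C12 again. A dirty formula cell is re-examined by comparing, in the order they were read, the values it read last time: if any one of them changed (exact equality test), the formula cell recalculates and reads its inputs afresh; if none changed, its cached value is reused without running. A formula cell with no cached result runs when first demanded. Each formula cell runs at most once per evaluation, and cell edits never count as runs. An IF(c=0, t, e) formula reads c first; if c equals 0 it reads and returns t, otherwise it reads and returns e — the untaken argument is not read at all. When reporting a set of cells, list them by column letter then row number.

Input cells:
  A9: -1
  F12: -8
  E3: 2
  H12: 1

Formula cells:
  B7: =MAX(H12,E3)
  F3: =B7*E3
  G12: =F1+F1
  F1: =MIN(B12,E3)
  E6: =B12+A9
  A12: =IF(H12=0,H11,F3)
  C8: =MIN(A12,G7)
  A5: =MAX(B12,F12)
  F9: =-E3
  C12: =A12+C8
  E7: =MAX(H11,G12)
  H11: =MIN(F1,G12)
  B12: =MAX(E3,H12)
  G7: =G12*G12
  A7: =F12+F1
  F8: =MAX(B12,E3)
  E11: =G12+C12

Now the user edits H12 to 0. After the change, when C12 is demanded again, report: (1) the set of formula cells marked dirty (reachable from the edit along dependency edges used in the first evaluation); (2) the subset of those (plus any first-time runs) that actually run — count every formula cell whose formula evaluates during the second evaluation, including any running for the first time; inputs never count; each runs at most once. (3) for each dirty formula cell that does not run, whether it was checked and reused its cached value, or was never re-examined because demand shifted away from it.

Initial pass — values computed on the first demand:
  B7 = MAX(1, 2) = 2
  B12 = MAX(2, 1) = 2
  F1 = MIN(2, 2) = 2
  F3 = 2 * 2 = 4
  A12 = IF(H12=0: H12=1 -> else branch F3) = 4
  G12 = 2 + 2 = 4
  G7 = 4 * 4 = 16
  C8 = MIN(4, 16) = 4
  C12 = 4 + 4 = 8

Second demand — change propagation:
  B7: dirty yet unreached — the second evaluation never asks for it.
  B12: re-runs because H12 1->0; new result 2 (unchanged).
  F1: re-examined; everything it read last time is the same (B12 unchanged, E3 unchanged) — cache 2 kept, no run.
  F3: dirty yet unreached — the second evaluation never asks for it.
  G12: re-examined; everything it read last time is the same (F1 unchanged, F1 unchanged) — cache 4 kept, no run.
  G7: re-examined; everything it read last time is the same (G12 unchanged, G12 unchanged) — cache 16 kept, no run.
  H11: newly demanded (no cache) — executes and yields 2.
  A12: re-runs because H12 1->0; new result 2.
  C8: re-runs because A12 4->2; new result 2.
  C12: re-runs because A12 4->2; C8 4->2; new result 4.

The important point: the flipped condition redirects demand; B7, F3 are left stale, never re-checked.

Dirty set: A12, B7, B12, C8, C12, F1, F3, G7, G12.
Run set: A12, B12, C8, C12, H11 (5 run).
Re-examined without running (cache reused): F1, G7, G12.
Left stale — demand moved off them: B7, F3.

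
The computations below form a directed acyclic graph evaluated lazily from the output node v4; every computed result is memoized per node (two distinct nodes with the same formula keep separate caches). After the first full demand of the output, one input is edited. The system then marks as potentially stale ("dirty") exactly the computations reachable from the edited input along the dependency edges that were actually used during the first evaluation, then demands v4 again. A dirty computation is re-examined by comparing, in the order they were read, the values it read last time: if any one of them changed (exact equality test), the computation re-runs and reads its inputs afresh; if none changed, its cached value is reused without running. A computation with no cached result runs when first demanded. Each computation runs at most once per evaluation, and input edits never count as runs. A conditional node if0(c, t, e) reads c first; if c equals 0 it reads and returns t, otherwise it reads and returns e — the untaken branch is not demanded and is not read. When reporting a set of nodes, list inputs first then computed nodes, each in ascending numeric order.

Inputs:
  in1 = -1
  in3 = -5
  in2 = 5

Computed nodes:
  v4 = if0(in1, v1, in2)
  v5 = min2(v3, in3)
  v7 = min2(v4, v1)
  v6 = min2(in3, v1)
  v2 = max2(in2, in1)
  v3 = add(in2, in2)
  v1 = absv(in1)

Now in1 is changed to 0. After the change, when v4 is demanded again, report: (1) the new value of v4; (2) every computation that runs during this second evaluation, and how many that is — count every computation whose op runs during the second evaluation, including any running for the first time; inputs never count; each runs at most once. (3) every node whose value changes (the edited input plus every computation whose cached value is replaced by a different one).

First demand of the output computes:
  v4 = if0(in1=-1 -> else branch in2) = 5

After the edit, cleaning proceeds:
  v1: had never run; runs now, result 0.
  v4: a read changed (in1 -1->0) — executes, giving 0.

Note the branch switch — v1 had no cache and runs now for the first time.

Demanding v4 again yields 0.
2 computations run: v1, v4.
The nodes whose values change: in1, v4.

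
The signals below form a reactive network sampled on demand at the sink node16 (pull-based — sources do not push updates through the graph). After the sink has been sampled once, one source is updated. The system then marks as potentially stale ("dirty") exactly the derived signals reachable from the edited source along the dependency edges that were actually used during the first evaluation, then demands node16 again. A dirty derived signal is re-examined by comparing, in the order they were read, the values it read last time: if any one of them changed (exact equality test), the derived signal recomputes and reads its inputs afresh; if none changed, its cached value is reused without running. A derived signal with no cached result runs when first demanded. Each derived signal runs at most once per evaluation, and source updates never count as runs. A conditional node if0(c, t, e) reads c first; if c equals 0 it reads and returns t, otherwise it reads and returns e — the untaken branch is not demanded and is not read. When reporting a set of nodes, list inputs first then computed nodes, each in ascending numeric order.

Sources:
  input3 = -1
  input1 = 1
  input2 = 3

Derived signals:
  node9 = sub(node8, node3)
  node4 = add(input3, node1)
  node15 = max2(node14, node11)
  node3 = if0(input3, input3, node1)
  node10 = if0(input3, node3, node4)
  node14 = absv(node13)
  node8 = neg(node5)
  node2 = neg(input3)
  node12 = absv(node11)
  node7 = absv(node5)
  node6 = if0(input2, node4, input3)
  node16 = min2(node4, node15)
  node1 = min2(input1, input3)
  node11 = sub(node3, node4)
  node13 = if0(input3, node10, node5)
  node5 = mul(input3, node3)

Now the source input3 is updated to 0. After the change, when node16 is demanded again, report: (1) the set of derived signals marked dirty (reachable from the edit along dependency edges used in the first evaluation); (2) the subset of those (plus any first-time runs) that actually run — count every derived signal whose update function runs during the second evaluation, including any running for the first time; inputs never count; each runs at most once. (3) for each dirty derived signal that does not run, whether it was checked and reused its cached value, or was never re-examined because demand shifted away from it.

Dirty set: node1, node3, node4, node5, node11, node13, node14, node15, node16.
Run set: node1, node3, node4, node10, node11, node13, node14, node15, node16 (9 run).
Left stale — demand moved off them: node5.
The important point: the flipped condition redirects demand; node5 is left stale, never re-checked.

Initial pass — values computed on the first demand:
  node1 = min2(1, -1) = -1
  node3 = if0(input3=-1 -> else branch node1) = -1
  node4 = add(-1, -1) = -2
  node5 = mul(-1, -1) = 1
  node11 = sub(-1, -2) = 1
  node13 = if0(input3=-1 -> else branch node5) = 1
  node14 = absv(1) = 1
  node15 = max2(1, 1) = 1
  node16 = min2(-2, 1) = -2

Second demand — change propagation:
  node1: re-runs because input3 -1->0; new result 0.
  node3: re-runs because input3 -1->0; node1 -1->0; new result 0.
  node4: re-runs because input3 -1->0; node1 -1->0; new result 0.
  node5: dirty yet unreached — the second evaluation never asks for it.
  node10: newly demanded (no cache) — executes and yields 0.
  node11: re-runs because node3 -1->0; node4 -2->0; new result 0.
  node13: re-runs because input3 -1->0; new result 0.
  node14: re-runs because node13 1->0; new result 0.
  node15: re-runs because node14 1->0; node11 1->0; new result 0.
  node16: re-runs because node4 -2->0; node15 1->0; new result 0.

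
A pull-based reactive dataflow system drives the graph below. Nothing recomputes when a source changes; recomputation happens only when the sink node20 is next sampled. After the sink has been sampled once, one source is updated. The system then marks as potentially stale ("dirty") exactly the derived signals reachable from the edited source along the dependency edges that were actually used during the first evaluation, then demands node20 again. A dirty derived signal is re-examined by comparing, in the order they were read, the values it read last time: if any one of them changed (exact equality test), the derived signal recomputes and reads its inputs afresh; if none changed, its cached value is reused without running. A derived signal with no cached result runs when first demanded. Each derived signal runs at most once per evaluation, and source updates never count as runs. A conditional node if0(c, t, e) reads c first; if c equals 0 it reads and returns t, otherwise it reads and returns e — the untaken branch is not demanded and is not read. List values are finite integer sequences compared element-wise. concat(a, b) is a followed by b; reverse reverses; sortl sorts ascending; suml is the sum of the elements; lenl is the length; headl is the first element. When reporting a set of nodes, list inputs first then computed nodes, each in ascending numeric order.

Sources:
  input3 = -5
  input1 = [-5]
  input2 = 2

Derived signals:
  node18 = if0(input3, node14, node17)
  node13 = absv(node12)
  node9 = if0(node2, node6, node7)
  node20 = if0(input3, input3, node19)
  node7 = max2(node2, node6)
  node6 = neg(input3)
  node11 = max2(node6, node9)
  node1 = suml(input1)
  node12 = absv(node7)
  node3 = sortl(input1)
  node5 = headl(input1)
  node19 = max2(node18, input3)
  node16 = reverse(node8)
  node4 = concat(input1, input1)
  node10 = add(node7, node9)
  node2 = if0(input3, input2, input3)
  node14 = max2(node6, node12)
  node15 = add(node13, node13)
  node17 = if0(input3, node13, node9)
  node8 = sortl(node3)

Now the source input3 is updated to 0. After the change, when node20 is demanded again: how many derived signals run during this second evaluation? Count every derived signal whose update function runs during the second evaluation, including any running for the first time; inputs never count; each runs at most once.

Derived signals that run: node20 — 1 in total.
Key observation: a condition flipped, so demand moved to the other branch — node2, node6, node7, node9, node17, node18, node19 are never re-examined.

First evaluation (everything demanded from the output):
  node2 = if0(input3=-5 -> else branch input3) = -5
  node6 = neg(-5) = 5
  node7 = max2(-5, 5) = 5
  node9 = if0(node2=-5 -> else branch node7) = 5
  node17 = if0(input3=-5 -> else branch node9) = 5
  node18 = if0(input3=-5 -> else branch node17) = 5
  node19 = max2(5, -5) = 5
  node20 = if0(input3=-5 -> else branch node19) = 5

Propagation after the edit:
  node2: marked dirty but never re-examined — demand shifted away from it.
  node6: marked dirty but never re-examined — demand shifted away from it.
  node7: marked dirty but never re-examined — demand shifted away from it.
  node9: marked dirty but never re-examined — demand shifted away from it.
  node17: marked dirty but never re-examined — demand shifted away from it.
  node18: marked dirty but never re-examined — demand shifted away from it.
  node19: marked dirty but never re-examined — demand shifted away from it.
  node20: runs — input3 -5->0; result 0.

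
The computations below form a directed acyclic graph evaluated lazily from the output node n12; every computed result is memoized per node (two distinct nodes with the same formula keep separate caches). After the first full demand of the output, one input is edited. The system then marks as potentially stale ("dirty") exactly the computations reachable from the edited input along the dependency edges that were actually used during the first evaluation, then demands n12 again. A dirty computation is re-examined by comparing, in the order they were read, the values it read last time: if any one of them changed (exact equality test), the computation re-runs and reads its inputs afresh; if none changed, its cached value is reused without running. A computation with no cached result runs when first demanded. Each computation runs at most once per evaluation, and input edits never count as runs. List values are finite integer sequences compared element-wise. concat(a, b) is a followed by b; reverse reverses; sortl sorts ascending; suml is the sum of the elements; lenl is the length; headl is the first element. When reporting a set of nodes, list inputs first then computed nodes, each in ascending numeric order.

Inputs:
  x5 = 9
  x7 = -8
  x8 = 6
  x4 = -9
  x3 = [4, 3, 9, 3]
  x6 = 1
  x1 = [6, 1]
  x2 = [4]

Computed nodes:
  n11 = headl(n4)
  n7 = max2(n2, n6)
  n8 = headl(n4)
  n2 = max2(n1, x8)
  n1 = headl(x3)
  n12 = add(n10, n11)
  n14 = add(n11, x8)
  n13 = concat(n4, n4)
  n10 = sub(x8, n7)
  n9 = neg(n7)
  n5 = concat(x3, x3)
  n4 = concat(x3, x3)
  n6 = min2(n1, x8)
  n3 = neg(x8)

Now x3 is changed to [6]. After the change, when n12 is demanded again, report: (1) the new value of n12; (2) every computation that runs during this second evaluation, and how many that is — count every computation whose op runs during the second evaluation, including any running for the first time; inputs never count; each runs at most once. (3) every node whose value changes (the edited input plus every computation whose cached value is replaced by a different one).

First demand of the output computes:
  n1 = headl([4, 3, 9, 3]) = 4
  n2 = max2(4, 6) = 6
  n4 = concat([4, 3, 9, 3], [4, 3, 9, 3]) = [4, 3, 9, 3, 4, 3, 9, 3]
  n6 = min2(4, 6) = 4
  n7 = max2(6, 4) = 6
  n10 = sub(6, 6) = 0
  n11 = headl([4, 3, 9, 3, 4, 3, 9, 3]) = 4
  n12 = add(0, 4) = 4

After the edit, cleaning proceeds:
  n1: a read changed (x3 [4, 3, 9, 3]->[6]) — executes, giving 6.
  n2: a read changed (n1 4->6) — executes, giving 6 — identical to its old value.
  n4: a read changed (x3 [4, 3, 9, 3]->[6]; x3 [4, 3, 9, 3]->[6]) — executes, giving [6, 6].
  n6: a read changed (n1 4->6) — executes, giving 6.
  n7: a read changed (n6 4->6) — executes, giving 6 — identical to its old value.
  n10: dirty, but its reads are unchanged (x8 unchanged, n7 unchanged); cached 0 stands.
  n11: a read changed (n4 [4, 3, 9, 3, 4, 3, 9, 3]->[6, 6]) — executes, giving 6.
  n12: a read changed (n11 4->6) — executes, giving 6.

Note where the cutoff bites: n10 is checked, finds nothing changed, and keeps its cache.

Demanding n12 again yields 6.
7 computations run: n1, n2, n4, n6, n7, n11, n12.
The nodes whose values change: x3, n1, n4, n6, n11, n12.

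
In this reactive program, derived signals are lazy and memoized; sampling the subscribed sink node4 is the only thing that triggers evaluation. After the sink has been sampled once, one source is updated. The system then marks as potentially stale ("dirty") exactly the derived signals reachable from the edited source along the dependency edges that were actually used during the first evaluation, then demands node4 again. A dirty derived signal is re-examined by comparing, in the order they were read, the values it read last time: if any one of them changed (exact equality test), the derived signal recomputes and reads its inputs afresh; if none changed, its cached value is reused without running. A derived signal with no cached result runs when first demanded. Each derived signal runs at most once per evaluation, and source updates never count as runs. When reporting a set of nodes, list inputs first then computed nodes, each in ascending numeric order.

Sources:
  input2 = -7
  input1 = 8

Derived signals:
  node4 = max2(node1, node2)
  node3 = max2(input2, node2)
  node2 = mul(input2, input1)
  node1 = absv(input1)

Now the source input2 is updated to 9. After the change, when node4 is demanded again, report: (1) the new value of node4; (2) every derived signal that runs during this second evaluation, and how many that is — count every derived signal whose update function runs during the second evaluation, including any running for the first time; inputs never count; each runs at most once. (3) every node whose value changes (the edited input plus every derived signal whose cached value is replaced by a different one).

First demand of the output computes:
  node1 = absv(8) = 8
  node2 = mul(-7, 8) = -56
  node4 = max2(8, -56) = 8

After the edit, cleaning proceeds:
  node2: a read changed (input2 -7->9) — executes, giving 72.
  node4: a read changed (node2 -56->72) — executes, giving 72.

Demanding node4 again yields 72.
2 derived signals run: node2, node4.
The nodes whose values change: input2, node2, node4.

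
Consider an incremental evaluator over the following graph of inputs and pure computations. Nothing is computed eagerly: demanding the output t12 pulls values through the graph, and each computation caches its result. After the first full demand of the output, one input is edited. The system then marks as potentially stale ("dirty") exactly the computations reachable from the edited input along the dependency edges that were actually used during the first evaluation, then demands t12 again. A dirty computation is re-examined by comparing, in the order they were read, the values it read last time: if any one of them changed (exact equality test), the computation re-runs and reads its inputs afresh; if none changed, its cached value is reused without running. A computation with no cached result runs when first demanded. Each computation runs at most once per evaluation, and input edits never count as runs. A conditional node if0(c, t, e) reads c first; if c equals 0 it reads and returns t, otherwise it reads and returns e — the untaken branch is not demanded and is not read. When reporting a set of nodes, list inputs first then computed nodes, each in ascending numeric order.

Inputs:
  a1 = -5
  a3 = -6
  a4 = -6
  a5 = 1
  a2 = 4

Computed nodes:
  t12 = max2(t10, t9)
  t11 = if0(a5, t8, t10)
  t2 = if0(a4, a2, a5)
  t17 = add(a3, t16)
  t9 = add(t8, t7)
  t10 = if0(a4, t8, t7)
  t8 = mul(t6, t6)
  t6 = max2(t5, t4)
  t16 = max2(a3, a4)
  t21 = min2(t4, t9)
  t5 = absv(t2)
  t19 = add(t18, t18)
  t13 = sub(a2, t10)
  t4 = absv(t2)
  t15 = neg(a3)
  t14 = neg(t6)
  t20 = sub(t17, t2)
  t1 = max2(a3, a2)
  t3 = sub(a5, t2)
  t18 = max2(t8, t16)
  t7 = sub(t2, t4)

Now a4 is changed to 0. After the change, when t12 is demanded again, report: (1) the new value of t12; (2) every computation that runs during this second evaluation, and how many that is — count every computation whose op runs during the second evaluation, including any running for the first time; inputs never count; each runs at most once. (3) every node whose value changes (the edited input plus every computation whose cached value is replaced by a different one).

t12 now evaluates to 16.
Run set: t2, t4, t5, t6, t7, t8, t9, t10, t12 (9 run).
Changed values: a4, t2, t4, t5, t6, t8, t9, t10, t12.

Initial pass — values computed on the first demand:
  t2 = if0(a4=-6 -> else branch a5) = 1
  t4 = absv(1) = 1
  t5 = absv(1) = 1
  t6 = max2(1, 1) = 1
  t7 = sub(1, 1) = 0
  t8 = mul(1, 1) = 1
  t9 = add(1, 0) = 1
  t10 = if0(a4=-6 -> else branch t7) = 0
  t12 = max2(0, 1) = 1

Second demand — change propagation:
  t2: re-runs because a4 -6->0; new result 4.
  t4: re-runs because t2 1->4; new result 4.
  t5: re-runs because t2 1->4; new result 4.
  t6: re-runs because t5 1->4; t4 1->4; new result 4.
  t7: re-runs because t2 1->4; t4 1->4; new result 0 (unchanged).
  t8: re-runs because t6 1->4; t6 1->4; new result 16.
  t9: re-runs because t8 1->16; new result 16.
  t10: re-runs because a4 -6->0; new result 16.
  t12: re-runs because t10 0->16; t9 1->16; new result 16.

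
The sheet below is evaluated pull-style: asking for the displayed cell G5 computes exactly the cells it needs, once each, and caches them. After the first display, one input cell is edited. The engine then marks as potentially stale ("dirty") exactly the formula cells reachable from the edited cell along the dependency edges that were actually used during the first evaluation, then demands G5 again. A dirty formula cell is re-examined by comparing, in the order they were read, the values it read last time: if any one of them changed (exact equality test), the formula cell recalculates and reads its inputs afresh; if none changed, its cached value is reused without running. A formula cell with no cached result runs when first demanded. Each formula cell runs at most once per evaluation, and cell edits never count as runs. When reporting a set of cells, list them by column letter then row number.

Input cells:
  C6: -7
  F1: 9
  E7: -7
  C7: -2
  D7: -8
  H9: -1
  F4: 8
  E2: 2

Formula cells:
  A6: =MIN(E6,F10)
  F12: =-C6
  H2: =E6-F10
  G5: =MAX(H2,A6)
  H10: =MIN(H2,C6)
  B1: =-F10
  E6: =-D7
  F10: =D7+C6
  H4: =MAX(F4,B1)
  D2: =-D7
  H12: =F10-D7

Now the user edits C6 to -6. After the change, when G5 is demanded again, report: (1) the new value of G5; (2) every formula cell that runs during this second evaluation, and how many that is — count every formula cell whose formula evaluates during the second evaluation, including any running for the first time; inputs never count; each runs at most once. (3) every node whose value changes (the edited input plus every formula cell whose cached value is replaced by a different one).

Demanding G5 again yields 22.
4 formula cells run: A6, F10, G5, H2.
The nodes whose values change: A6, C6, F10, G5, H2.

First demand of the output computes:
  E6 = -(-8) = 8
  F10 = -8 + -7 = -15
  A6 = MIN(8, -15) = -15
  H2 = 8 - -15 = 23
  G5 = MAX(23, -15) = 23

After the edit, cleaning proceeds:
  F10: a read changed (C6 -7->-6) — executes, giving -14.
  A6: a read changed (F10 -15->-14) — executes, giving -14.
  H2: a read changed (F10 -15->-14) — executes, giving 22.
  G5: a read changed (H2 23->22; A6 -15->-14) — executes, giving 22.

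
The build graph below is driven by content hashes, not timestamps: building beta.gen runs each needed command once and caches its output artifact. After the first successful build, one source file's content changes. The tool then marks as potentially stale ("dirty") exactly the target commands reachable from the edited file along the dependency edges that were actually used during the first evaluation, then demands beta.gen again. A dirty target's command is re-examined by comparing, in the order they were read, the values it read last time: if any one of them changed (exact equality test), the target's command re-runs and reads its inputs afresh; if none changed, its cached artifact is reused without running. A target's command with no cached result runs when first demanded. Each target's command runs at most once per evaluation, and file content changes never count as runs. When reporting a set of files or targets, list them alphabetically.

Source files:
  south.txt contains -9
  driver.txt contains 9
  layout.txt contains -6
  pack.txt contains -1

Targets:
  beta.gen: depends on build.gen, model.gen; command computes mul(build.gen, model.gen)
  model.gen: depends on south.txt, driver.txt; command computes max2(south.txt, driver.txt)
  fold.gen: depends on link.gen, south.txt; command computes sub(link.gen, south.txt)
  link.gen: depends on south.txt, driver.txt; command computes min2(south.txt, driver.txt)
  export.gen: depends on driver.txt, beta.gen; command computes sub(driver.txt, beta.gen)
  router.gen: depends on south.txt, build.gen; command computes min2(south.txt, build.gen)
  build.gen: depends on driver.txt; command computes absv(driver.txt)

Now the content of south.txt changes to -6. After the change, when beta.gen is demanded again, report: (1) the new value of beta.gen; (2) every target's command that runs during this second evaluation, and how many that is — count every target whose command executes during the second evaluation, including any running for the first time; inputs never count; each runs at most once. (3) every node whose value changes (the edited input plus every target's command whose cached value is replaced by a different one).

beta.gen now evaluates to 81.
Run set: model.gen (1 run).
Changed values: south.txt.
The important point: model.gen recomputes to an identical value, and the output ends up unchanged.

Initial pass — values computed on the first demand:
  build.gen = absv(9) = 9
  model.gen = max2(-9, 9) = 9
  beta.gen = mul(9, 9) = 81

Second demand — change propagation:
  model.gen: re-runs because south.txt -9->-6; new result 9 (unchanged).
  beta.gen: re-examined; everything it read last time is the same (build.gen unchanged, model.gen unchanged) — cache 81 kept, no run.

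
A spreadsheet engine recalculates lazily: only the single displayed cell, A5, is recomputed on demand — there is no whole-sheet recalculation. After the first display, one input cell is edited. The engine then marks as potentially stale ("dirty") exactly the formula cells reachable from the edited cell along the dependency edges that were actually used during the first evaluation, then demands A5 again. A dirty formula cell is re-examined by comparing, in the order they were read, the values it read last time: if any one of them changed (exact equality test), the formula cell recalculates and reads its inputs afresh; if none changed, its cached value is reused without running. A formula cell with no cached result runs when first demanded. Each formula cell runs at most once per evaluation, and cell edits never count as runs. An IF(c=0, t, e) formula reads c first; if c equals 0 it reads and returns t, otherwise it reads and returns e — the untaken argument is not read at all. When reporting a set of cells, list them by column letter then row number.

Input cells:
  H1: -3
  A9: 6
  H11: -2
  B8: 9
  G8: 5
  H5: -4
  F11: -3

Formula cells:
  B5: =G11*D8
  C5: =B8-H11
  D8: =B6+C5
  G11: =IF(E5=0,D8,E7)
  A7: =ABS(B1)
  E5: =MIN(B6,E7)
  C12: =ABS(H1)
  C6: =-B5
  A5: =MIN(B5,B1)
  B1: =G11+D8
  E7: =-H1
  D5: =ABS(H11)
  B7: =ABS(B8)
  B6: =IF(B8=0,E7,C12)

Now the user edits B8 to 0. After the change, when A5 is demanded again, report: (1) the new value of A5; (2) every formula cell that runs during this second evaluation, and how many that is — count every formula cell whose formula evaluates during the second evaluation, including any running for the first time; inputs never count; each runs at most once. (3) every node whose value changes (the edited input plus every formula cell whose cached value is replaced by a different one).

New value of A5: 8.
Formula cells that run: A5, B1, B5, B6, C5, D8 — 6 in total.
Values that change: A5, B1, B5, B8, C5, D8.
Key observation: the cutoff stops propagation at E5 — its inputs' values are unchanged, so it reuses its cache.

First evaluation (everything demanded from the output):
  C5 = 9 - -2 = 11
  C12 = ABS(-3) = 3
  E7 = -(-3) = 3
  B6 = IF(B8=0: B8=9 -> else branch C12) = 3
  D8 = 3 + 11 = 14
  E5 = MIN(3, 3) = 3
  G11 = IF(E5=0: E5=3 -> else branch E7) = 3
  B1 = 3 + 14 = 17
  B5 = 3 * 14 = 42
  A5 = MIN(42, 17) = 17

Propagation after the edit:
  B6: runs — B8 9->0; result 3 (same value as before).
  C5: runs — B8 9->0; result 2.
  D8: runs — C5 11->2; result 5.
  E5: checked — values it read are unchanged (B6 unchanged, E7 unchanged); reused cached 3 without running.
  G11: checked — values it read are unchanged (E5 unchanged, E7 unchanged); reused cached 3 without running.
  B1: runs — D8 14->5; result 8.
  B5: runs — D8 14->5; result 15.
  A5: runs — B5 42->15; B1 17->8; result 8.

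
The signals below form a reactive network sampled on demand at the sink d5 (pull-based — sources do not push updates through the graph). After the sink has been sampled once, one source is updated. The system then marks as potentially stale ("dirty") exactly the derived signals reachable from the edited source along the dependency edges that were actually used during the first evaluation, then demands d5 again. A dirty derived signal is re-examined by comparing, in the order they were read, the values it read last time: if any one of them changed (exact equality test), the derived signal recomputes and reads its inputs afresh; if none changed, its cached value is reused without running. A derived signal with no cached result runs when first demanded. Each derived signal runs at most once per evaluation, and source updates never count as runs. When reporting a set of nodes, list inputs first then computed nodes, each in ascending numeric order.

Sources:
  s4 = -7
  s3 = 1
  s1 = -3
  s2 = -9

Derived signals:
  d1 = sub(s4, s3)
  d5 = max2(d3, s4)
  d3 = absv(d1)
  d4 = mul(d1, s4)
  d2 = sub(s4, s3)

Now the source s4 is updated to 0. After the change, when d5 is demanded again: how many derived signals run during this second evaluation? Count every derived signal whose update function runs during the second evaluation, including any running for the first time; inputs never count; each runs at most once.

Run set: d1, d3, d5 (3 run).

Initial pass — values computed on the first demand:
  d1 = sub(-7, 1) = -8
  d3 = absv(-8) = 8
  d5 = max2(8, -7) = 8

Second demand — change propagation:
  d1: re-runs because s4 -7->0; new result -1.
  d3: re-runs because d1 -8->-1; new result 1.
  d5: re-runs because d3 8->1; s4 -7->0; new result 1.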